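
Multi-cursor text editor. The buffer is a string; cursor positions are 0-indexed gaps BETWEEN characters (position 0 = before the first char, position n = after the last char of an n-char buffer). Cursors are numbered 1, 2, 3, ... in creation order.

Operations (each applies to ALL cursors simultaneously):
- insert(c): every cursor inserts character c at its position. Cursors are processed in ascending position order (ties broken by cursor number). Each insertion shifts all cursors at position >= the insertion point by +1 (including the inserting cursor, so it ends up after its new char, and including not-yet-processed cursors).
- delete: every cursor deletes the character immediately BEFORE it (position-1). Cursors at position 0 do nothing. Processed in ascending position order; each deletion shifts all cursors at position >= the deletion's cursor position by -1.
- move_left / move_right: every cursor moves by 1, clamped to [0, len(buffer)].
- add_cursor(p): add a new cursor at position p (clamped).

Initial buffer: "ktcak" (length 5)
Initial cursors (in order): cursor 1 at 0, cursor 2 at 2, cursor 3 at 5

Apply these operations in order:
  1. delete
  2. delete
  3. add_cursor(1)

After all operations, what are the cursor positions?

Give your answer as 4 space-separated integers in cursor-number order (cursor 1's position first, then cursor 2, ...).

Answer: 0 0 1 1

Derivation:
After op 1 (delete): buffer="kca" (len 3), cursors c1@0 c2@1 c3@3, authorship ...
After op 2 (delete): buffer="c" (len 1), cursors c1@0 c2@0 c3@1, authorship .
After op 3 (add_cursor(1)): buffer="c" (len 1), cursors c1@0 c2@0 c3@1 c4@1, authorship .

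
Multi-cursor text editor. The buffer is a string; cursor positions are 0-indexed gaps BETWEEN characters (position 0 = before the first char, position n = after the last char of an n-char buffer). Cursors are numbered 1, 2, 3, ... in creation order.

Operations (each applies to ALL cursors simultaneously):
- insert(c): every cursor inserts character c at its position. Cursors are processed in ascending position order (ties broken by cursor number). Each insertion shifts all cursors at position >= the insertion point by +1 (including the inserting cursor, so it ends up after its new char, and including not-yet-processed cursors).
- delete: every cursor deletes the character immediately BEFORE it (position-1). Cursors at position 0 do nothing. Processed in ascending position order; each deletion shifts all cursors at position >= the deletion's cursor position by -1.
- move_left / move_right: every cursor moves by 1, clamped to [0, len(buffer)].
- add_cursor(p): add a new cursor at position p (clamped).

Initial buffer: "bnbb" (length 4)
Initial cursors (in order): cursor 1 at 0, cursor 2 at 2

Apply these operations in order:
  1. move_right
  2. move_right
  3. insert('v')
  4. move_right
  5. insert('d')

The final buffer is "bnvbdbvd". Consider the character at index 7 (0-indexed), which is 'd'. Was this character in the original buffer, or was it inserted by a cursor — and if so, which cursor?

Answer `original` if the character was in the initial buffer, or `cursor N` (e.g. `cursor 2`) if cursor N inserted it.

Answer: cursor 2

Derivation:
After op 1 (move_right): buffer="bnbb" (len 4), cursors c1@1 c2@3, authorship ....
After op 2 (move_right): buffer="bnbb" (len 4), cursors c1@2 c2@4, authorship ....
After op 3 (insert('v')): buffer="bnvbbv" (len 6), cursors c1@3 c2@6, authorship ..1..2
After op 4 (move_right): buffer="bnvbbv" (len 6), cursors c1@4 c2@6, authorship ..1..2
After op 5 (insert('d')): buffer="bnvbdbvd" (len 8), cursors c1@5 c2@8, authorship ..1.1.22
Authorship (.=original, N=cursor N): . . 1 . 1 . 2 2
Index 7: author = 2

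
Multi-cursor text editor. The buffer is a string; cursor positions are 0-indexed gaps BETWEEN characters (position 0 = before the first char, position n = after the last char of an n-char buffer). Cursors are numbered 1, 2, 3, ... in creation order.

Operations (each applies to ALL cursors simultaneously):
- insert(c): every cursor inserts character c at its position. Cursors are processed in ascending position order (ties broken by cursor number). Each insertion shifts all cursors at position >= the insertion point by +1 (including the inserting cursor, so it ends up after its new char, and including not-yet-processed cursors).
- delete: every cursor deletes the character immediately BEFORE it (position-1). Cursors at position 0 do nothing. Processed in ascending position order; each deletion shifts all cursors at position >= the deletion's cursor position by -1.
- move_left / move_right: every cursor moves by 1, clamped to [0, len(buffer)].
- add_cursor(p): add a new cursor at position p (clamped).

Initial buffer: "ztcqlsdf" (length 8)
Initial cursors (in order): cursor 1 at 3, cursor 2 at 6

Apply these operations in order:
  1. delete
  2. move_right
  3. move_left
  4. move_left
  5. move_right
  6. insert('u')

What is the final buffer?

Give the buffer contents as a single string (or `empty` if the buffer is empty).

Answer: ztuqludf

Derivation:
After op 1 (delete): buffer="ztqldf" (len 6), cursors c1@2 c2@4, authorship ......
After op 2 (move_right): buffer="ztqldf" (len 6), cursors c1@3 c2@5, authorship ......
After op 3 (move_left): buffer="ztqldf" (len 6), cursors c1@2 c2@4, authorship ......
After op 4 (move_left): buffer="ztqldf" (len 6), cursors c1@1 c2@3, authorship ......
After op 5 (move_right): buffer="ztqldf" (len 6), cursors c1@2 c2@4, authorship ......
After op 6 (insert('u')): buffer="ztuqludf" (len 8), cursors c1@3 c2@6, authorship ..1..2..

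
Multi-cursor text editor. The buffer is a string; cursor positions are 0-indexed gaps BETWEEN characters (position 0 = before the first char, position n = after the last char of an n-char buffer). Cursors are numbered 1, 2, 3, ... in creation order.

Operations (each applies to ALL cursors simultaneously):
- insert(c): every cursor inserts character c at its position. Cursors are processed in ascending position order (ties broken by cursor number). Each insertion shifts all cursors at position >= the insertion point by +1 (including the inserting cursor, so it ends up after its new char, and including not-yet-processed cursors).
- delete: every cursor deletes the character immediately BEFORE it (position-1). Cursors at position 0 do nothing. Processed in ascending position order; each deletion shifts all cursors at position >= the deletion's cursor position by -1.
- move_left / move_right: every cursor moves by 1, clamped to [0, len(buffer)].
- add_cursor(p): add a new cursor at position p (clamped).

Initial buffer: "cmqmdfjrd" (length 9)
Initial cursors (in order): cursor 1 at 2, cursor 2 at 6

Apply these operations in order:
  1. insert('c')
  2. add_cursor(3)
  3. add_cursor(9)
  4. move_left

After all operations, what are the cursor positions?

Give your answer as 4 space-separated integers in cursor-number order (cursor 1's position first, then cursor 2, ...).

After op 1 (insert('c')): buffer="cmcqmdfcjrd" (len 11), cursors c1@3 c2@8, authorship ..1....2...
After op 2 (add_cursor(3)): buffer="cmcqmdfcjrd" (len 11), cursors c1@3 c3@3 c2@8, authorship ..1....2...
After op 3 (add_cursor(9)): buffer="cmcqmdfcjrd" (len 11), cursors c1@3 c3@3 c2@8 c4@9, authorship ..1....2...
After op 4 (move_left): buffer="cmcqmdfcjrd" (len 11), cursors c1@2 c3@2 c2@7 c4@8, authorship ..1....2...

Answer: 2 7 2 8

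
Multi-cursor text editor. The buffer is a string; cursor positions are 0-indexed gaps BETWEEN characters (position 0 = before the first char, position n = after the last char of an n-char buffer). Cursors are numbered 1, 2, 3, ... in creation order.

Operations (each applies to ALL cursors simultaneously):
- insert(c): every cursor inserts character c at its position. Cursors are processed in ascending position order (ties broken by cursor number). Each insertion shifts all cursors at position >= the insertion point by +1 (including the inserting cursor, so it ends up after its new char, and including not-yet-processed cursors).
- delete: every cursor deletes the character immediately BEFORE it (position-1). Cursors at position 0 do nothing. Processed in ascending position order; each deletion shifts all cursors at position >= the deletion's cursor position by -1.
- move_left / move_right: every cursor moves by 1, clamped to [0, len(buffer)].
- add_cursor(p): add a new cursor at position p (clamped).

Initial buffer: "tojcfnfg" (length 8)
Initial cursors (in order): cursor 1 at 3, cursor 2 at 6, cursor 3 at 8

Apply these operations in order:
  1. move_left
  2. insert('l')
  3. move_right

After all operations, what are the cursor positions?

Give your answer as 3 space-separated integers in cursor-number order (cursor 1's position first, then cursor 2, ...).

After op 1 (move_left): buffer="tojcfnfg" (len 8), cursors c1@2 c2@5 c3@7, authorship ........
After op 2 (insert('l')): buffer="toljcflnflg" (len 11), cursors c1@3 c2@7 c3@10, authorship ..1...2..3.
After op 3 (move_right): buffer="toljcflnflg" (len 11), cursors c1@4 c2@8 c3@11, authorship ..1...2..3.

Answer: 4 8 11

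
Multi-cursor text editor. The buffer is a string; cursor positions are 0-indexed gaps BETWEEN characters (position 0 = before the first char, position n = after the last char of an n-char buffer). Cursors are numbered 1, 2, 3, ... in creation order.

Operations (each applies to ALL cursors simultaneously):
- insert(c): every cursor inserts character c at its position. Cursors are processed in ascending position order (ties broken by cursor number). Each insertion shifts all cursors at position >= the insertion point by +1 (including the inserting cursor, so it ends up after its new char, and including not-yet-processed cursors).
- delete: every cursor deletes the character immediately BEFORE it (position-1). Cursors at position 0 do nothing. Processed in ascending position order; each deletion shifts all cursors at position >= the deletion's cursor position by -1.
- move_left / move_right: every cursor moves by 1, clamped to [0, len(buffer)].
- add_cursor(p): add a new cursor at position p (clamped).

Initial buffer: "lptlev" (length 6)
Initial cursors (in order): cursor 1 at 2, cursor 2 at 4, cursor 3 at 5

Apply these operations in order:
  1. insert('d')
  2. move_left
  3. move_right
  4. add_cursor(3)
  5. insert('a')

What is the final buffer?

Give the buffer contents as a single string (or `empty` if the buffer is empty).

After op 1 (insert('d')): buffer="lpdtldedv" (len 9), cursors c1@3 c2@6 c3@8, authorship ..1..2.3.
After op 2 (move_left): buffer="lpdtldedv" (len 9), cursors c1@2 c2@5 c3@7, authorship ..1..2.3.
After op 3 (move_right): buffer="lpdtldedv" (len 9), cursors c1@3 c2@6 c3@8, authorship ..1..2.3.
After op 4 (add_cursor(3)): buffer="lpdtldedv" (len 9), cursors c1@3 c4@3 c2@6 c3@8, authorship ..1..2.3.
After op 5 (insert('a')): buffer="lpdaatldaedav" (len 13), cursors c1@5 c4@5 c2@9 c3@12, authorship ..114..22.33.

Answer: lpdaatldaedav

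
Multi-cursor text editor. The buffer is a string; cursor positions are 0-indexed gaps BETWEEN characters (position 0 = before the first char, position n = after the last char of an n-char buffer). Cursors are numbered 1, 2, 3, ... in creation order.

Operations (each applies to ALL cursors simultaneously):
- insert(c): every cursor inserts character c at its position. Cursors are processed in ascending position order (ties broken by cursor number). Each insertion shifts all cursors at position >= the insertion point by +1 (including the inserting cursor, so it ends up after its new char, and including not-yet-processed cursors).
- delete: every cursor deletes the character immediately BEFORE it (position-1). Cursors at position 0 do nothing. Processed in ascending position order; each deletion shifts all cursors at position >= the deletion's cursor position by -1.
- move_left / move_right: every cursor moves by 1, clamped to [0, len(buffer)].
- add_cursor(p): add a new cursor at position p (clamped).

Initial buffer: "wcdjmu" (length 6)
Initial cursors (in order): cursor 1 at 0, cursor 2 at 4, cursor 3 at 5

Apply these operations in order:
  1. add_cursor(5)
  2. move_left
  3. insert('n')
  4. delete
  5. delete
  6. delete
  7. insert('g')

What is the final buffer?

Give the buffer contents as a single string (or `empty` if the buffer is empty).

After op 1 (add_cursor(5)): buffer="wcdjmu" (len 6), cursors c1@0 c2@4 c3@5 c4@5, authorship ......
After op 2 (move_left): buffer="wcdjmu" (len 6), cursors c1@0 c2@3 c3@4 c4@4, authorship ......
After op 3 (insert('n')): buffer="nwcdnjnnmu" (len 10), cursors c1@1 c2@5 c3@8 c4@8, authorship 1...2.34..
After op 4 (delete): buffer="wcdjmu" (len 6), cursors c1@0 c2@3 c3@4 c4@4, authorship ......
After op 5 (delete): buffer="wmu" (len 3), cursors c1@0 c2@1 c3@1 c4@1, authorship ...
After op 6 (delete): buffer="mu" (len 2), cursors c1@0 c2@0 c3@0 c4@0, authorship ..
After op 7 (insert('g')): buffer="ggggmu" (len 6), cursors c1@4 c2@4 c3@4 c4@4, authorship 1234..

Answer: ggggmu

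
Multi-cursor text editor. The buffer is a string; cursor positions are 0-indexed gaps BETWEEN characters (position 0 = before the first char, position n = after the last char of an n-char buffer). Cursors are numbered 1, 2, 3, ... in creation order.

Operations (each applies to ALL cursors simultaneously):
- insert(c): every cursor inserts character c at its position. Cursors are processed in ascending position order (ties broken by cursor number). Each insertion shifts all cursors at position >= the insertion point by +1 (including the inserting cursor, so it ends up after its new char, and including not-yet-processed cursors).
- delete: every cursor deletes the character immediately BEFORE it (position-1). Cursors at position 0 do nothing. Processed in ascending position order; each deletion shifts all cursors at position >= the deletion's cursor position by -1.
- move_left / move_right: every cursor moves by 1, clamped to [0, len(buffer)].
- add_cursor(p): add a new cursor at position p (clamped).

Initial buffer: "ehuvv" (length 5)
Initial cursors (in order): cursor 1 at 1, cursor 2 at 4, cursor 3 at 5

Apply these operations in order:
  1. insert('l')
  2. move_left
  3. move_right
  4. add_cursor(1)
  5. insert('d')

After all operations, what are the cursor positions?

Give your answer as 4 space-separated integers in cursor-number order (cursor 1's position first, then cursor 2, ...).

After op 1 (insert('l')): buffer="elhuvlvl" (len 8), cursors c1@2 c2@6 c3@8, authorship .1...2.3
After op 2 (move_left): buffer="elhuvlvl" (len 8), cursors c1@1 c2@5 c3@7, authorship .1...2.3
After op 3 (move_right): buffer="elhuvlvl" (len 8), cursors c1@2 c2@6 c3@8, authorship .1...2.3
After op 4 (add_cursor(1)): buffer="elhuvlvl" (len 8), cursors c4@1 c1@2 c2@6 c3@8, authorship .1...2.3
After op 5 (insert('d')): buffer="edldhuvldvld" (len 12), cursors c4@2 c1@4 c2@9 c3@12, authorship .411...22.33

Answer: 4 9 12 2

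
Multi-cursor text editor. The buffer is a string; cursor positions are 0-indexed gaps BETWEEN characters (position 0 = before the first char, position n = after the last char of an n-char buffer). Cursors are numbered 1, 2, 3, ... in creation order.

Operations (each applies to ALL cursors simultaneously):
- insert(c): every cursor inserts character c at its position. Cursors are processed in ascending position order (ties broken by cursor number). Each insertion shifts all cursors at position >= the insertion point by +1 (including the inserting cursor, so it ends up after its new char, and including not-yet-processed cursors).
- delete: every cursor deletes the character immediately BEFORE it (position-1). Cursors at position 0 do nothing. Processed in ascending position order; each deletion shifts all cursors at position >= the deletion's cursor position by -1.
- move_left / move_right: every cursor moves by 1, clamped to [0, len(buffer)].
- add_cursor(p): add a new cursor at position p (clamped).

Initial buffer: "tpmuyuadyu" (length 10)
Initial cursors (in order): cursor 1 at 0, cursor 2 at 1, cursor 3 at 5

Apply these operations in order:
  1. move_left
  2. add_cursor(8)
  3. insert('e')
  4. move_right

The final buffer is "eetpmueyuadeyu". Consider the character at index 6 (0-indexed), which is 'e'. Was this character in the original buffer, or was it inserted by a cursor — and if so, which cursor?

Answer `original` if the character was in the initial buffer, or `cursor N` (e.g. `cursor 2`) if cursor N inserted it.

Answer: cursor 3

Derivation:
After op 1 (move_left): buffer="tpmuyuadyu" (len 10), cursors c1@0 c2@0 c3@4, authorship ..........
After op 2 (add_cursor(8)): buffer="tpmuyuadyu" (len 10), cursors c1@0 c2@0 c3@4 c4@8, authorship ..........
After op 3 (insert('e')): buffer="eetpmueyuadeyu" (len 14), cursors c1@2 c2@2 c3@7 c4@12, authorship 12....3....4..
After op 4 (move_right): buffer="eetpmueyuadeyu" (len 14), cursors c1@3 c2@3 c3@8 c4@13, authorship 12....3....4..
Authorship (.=original, N=cursor N): 1 2 . . . . 3 . . . . 4 . .
Index 6: author = 3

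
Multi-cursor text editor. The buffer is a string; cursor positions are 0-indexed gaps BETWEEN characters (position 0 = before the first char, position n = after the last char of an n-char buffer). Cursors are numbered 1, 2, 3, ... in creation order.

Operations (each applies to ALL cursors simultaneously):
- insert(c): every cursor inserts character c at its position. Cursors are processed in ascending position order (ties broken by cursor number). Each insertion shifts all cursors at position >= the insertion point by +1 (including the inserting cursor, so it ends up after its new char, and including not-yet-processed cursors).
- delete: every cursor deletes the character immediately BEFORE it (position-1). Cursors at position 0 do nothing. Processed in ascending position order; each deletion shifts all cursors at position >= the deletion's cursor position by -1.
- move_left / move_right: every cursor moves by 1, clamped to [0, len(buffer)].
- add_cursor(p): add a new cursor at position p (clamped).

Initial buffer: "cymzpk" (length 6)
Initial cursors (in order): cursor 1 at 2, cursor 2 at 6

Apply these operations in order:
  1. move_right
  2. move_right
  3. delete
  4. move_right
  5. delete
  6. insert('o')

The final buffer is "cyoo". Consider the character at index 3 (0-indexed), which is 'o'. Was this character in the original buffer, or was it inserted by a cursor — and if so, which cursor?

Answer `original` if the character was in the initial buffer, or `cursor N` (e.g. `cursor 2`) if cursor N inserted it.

Answer: cursor 2

Derivation:
After op 1 (move_right): buffer="cymzpk" (len 6), cursors c1@3 c2@6, authorship ......
After op 2 (move_right): buffer="cymzpk" (len 6), cursors c1@4 c2@6, authorship ......
After op 3 (delete): buffer="cymp" (len 4), cursors c1@3 c2@4, authorship ....
After op 4 (move_right): buffer="cymp" (len 4), cursors c1@4 c2@4, authorship ....
After op 5 (delete): buffer="cy" (len 2), cursors c1@2 c2@2, authorship ..
After op 6 (insert('o')): buffer="cyoo" (len 4), cursors c1@4 c2@4, authorship ..12
Authorship (.=original, N=cursor N): . . 1 2
Index 3: author = 2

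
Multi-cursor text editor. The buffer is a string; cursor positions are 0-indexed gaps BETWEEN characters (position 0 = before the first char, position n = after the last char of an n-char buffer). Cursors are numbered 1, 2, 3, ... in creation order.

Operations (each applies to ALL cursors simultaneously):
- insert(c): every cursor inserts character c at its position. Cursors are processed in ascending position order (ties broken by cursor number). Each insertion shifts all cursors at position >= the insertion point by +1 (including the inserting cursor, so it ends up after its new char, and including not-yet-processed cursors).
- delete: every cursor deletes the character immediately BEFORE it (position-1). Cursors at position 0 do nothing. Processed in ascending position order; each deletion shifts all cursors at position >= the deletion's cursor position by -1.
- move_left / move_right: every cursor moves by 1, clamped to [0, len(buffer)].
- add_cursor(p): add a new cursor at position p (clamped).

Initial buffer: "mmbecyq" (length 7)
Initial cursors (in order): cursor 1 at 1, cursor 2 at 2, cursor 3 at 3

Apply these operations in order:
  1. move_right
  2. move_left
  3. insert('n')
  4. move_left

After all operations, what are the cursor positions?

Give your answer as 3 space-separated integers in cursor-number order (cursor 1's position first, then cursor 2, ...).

After op 1 (move_right): buffer="mmbecyq" (len 7), cursors c1@2 c2@3 c3@4, authorship .......
After op 2 (move_left): buffer="mmbecyq" (len 7), cursors c1@1 c2@2 c3@3, authorship .......
After op 3 (insert('n')): buffer="mnmnbnecyq" (len 10), cursors c1@2 c2@4 c3@6, authorship .1.2.3....
After op 4 (move_left): buffer="mnmnbnecyq" (len 10), cursors c1@1 c2@3 c3@5, authorship .1.2.3....

Answer: 1 3 5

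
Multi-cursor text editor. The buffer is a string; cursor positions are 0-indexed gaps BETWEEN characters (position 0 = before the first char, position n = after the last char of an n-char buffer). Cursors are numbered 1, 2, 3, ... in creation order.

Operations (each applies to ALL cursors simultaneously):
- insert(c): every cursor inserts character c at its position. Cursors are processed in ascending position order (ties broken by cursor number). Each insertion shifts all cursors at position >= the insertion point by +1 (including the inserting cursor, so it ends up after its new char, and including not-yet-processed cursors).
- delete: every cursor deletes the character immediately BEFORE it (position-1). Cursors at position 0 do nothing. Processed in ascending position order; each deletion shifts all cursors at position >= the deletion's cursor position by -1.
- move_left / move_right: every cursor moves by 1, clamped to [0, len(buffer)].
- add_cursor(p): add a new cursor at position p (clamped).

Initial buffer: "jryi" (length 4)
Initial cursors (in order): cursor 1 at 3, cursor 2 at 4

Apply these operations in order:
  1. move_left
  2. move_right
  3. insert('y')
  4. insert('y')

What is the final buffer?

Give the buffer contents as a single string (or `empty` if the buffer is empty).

After op 1 (move_left): buffer="jryi" (len 4), cursors c1@2 c2@3, authorship ....
After op 2 (move_right): buffer="jryi" (len 4), cursors c1@3 c2@4, authorship ....
After op 3 (insert('y')): buffer="jryyiy" (len 6), cursors c1@4 c2@6, authorship ...1.2
After op 4 (insert('y')): buffer="jryyyiyy" (len 8), cursors c1@5 c2@8, authorship ...11.22

Answer: jryyyiyy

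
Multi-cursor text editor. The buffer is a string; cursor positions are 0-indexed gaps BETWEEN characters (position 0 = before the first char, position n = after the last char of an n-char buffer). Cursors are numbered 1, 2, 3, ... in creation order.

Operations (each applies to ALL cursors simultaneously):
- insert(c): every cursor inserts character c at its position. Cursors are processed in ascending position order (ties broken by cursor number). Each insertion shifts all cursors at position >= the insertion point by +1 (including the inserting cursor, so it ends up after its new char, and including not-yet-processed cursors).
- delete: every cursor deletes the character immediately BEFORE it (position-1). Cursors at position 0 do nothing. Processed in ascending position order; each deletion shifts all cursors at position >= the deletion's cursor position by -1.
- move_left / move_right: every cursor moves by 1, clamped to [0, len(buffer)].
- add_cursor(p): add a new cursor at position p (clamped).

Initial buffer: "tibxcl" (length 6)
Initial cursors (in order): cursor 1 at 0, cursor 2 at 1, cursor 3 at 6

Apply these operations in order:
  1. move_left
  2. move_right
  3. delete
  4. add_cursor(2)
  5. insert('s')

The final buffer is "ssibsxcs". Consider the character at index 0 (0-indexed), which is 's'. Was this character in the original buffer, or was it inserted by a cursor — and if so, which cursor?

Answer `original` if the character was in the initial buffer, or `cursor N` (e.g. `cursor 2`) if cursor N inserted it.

Answer: cursor 1

Derivation:
After op 1 (move_left): buffer="tibxcl" (len 6), cursors c1@0 c2@0 c3@5, authorship ......
After op 2 (move_right): buffer="tibxcl" (len 6), cursors c1@1 c2@1 c3@6, authorship ......
After op 3 (delete): buffer="ibxc" (len 4), cursors c1@0 c2@0 c3@4, authorship ....
After op 4 (add_cursor(2)): buffer="ibxc" (len 4), cursors c1@0 c2@0 c4@2 c3@4, authorship ....
After op 5 (insert('s')): buffer="ssibsxcs" (len 8), cursors c1@2 c2@2 c4@5 c3@8, authorship 12..4..3
Authorship (.=original, N=cursor N): 1 2 . . 4 . . 3
Index 0: author = 1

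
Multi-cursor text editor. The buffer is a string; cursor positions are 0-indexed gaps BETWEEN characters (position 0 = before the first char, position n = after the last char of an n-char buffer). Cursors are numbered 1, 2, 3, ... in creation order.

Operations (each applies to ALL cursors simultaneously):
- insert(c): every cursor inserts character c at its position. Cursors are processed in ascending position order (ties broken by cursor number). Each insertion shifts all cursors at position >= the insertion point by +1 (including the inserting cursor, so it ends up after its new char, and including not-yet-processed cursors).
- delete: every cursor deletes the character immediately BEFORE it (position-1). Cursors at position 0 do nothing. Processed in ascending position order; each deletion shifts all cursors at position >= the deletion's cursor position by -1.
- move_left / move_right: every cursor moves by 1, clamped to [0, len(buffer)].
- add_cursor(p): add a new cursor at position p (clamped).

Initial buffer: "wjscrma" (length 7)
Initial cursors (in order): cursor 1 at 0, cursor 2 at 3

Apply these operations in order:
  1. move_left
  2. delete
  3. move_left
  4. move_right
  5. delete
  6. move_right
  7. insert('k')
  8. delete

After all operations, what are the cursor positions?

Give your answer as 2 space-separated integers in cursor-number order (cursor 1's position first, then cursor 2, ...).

After op 1 (move_left): buffer="wjscrma" (len 7), cursors c1@0 c2@2, authorship .......
After op 2 (delete): buffer="wscrma" (len 6), cursors c1@0 c2@1, authorship ......
After op 3 (move_left): buffer="wscrma" (len 6), cursors c1@0 c2@0, authorship ......
After op 4 (move_right): buffer="wscrma" (len 6), cursors c1@1 c2@1, authorship ......
After op 5 (delete): buffer="scrma" (len 5), cursors c1@0 c2@0, authorship .....
After op 6 (move_right): buffer="scrma" (len 5), cursors c1@1 c2@1, authorship .....
After op 7 (insert('k')): buffer="skkcrma" (len 7), cursors c1@3 c2@3, authorship .12....
After op 8 (delete): buffer="scrma" (len 5), cursors c1@1 c2@1, authorship .....

Answer: 1 1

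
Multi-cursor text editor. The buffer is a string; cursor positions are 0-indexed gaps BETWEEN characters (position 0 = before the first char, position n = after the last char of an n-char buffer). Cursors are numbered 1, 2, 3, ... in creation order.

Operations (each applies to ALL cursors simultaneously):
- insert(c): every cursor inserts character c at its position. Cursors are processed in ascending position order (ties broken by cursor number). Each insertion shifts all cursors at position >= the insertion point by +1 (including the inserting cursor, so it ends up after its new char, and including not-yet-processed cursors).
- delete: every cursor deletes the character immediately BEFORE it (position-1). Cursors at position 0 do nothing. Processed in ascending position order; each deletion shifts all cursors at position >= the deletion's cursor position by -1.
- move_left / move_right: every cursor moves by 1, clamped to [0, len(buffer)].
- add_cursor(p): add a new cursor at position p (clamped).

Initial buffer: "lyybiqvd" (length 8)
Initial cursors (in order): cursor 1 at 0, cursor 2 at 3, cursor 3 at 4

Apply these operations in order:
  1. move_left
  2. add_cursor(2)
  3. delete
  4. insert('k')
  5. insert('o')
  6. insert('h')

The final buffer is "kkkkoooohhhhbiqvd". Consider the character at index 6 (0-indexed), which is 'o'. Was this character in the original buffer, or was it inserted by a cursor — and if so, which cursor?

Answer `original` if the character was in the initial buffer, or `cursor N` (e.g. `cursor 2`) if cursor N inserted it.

After op 1 (move_left): buffer="lyybiqvd" (len 8), cursors c1@0 c2@2 c3@3, authorship ........
After op 2 (add_cursor(2)): buffer="lyybiqvd" (len 8), cursors c1@0 c2@2 c4@2 c3@3, authorship ........
After op 3 (delete): buffer="biqvd" (len 5), cursors c1@0 c2@0 c3@0 c4@0, authorship .....
After op 4 (insert('k')): buffer="kkkkbiqvd" (len 9), cursors c1@4 c2@4 c3@4 c4@4, authorship 1234.....
After op 5 (insert('o')): buffer="kkkkoooobiqvd" (len 13), cursors c1@8 c2@8 c3@8 c4@8, authorship 12341234.....
After op 6 (insert('h')): buffer="kkkkoooohhhhbiqvd" (len 17), cursors c1@12 c2@12 c3@12 c4@12, authorship 123412341234.....
Authorship (.=original, N=cursor N): 1 2 3 4 1 2 3 4 1 2 3 4 . . . . .
Index 6: author = 3

Answer: cursor 3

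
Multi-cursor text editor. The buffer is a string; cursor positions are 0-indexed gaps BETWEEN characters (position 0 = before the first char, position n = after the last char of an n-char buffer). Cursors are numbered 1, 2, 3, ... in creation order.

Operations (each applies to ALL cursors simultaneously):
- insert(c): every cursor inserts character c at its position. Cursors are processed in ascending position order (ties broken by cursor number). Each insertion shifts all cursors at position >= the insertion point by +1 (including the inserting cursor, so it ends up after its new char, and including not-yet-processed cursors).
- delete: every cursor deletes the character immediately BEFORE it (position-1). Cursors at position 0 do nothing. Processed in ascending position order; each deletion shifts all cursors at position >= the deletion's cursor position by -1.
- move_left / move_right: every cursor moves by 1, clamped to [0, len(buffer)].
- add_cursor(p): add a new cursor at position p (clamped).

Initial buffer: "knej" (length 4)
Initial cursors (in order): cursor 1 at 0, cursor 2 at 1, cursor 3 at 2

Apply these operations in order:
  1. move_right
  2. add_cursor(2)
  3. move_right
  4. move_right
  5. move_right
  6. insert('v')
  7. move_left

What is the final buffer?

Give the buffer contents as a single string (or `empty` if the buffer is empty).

After op 1 (move_right): buffer="knej" (len 4), cursors c1@1 c2@2 c3@3, authorship ....
After op 2 (add_cursor(2)): buffer="knej" (len 4), cursors c1@1 c2@2 c4@2 c3@3, authorship ....
After op 3 (move_right): buffer="knej" (len 4), cursors c1@2 c2@3 c4@3 c3@4, authorship ....
After op 4 (move_right): buffer="knej" (len 4), cursors c1@3 c2@4 c3@4 c4@4, authorship ....
After op 5 (move_right): buffer="knej" (len 4), cursors c1@4 c2@4 c3@4 c4@4, authorship ....
After op 6 (insert('v')): buffer="knejvvvv" (len 8), cursors c1@8 c2@8 c3@8 c4@8, authorship ....1234
After op 7 (move_left): buffer="knejvvvv" (len 8), cursors c1@7 c2@7 c3@7 c4@7, authorship ....1234

Answer: knejvvvv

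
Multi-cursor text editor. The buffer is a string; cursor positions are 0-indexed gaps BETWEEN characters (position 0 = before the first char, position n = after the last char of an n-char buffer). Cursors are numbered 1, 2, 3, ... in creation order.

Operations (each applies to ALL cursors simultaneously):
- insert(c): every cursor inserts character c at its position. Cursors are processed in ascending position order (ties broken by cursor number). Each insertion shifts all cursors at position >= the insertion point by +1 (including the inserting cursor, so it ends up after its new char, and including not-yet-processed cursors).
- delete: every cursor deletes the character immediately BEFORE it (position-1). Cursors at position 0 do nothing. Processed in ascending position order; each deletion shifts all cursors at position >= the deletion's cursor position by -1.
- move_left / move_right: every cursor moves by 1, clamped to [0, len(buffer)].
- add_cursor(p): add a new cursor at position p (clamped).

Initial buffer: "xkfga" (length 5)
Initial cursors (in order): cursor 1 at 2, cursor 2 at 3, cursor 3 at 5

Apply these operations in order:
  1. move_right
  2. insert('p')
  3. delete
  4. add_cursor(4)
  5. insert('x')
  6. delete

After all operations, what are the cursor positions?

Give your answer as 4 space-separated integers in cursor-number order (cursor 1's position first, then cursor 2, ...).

After op 1 (move_right): buffer="xkfga" (len 5), cursors c1@3 c2@4 c3@5, authorship .....
After op 2 (insert('p')): buffer="xkfpgpap" (len 8), cursors c1@4 c2@6 c3@8, authorship ...1.2.3
After op 3 (delete): buffer="xkfga" (len 5), cursors c1@3 c2@4 c3@5, authorship .....
After op 4 (add_cursor(4)): buffer="xkfga" (len 5), cursors c1@3 c2@4 c4@4 c3@5, authorship .....
After op 5 (insert('x')): buffer="xkfxgxxax" (len 9), cursors c1@4 c2@7 c4@7 c3@9, authorship ...1.24.3
After op 6 (delete): buffer="xkfga" (len 5), cursors c1@3 c2@4 c4@4 c3@5, authorship .....

Answer: 3 4 5 4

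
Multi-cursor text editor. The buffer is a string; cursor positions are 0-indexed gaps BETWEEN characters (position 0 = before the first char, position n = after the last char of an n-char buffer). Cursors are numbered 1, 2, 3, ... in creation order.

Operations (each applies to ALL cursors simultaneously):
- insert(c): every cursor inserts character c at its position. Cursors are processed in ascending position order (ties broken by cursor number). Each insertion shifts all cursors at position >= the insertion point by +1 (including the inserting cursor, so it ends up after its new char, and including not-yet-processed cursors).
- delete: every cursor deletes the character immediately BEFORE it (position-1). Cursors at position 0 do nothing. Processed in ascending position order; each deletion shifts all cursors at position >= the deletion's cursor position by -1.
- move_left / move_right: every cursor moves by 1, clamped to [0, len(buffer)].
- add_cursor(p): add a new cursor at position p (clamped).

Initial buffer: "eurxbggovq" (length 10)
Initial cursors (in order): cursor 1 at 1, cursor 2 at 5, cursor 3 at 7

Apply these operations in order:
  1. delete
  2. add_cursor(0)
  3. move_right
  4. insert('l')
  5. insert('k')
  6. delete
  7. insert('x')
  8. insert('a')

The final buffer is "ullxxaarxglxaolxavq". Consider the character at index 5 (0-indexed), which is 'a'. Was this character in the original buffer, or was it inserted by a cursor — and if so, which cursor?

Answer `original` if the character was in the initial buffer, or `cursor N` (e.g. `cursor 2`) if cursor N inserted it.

After op 1 (delete): buffer="urxgovq" (len 7), cursors c1@0 c2@3 c3@4, authorship .......
After op 2 (add_cursor(0)): buffer="urxgovq" (len 7), cursors c1@0 c4@0 c2@3 c3@4, authorship .......
After op 3 (move_right): buffer="urxgovq" (len 7), cursors c1@1 c4@1 c2@4 c3@5, authorship .......
After op 4 (insert('l')): buffer="ullrxglolvq" (len 11), cursors c1@3 c4@3 c2@7 c3@9, authorship .14...2.3..
After op 5 (insert('k')): buffer="ullkkrxglkolkvq" (len 15), cursors c1@5 c4@5 c2@10 c3@13, authorship .1414...22.33..
After op 6 (delete): buffer="ullrxglolvq" (len 11), cursors c1@3 c4@3 c2@7 c3@9, authorship .14...2.3..
After op 7 (insert('x')): buffer="ullxxrxglxolxvq" (len 15), cursors c1@5 c4@5 c2@10 c3@13, authorship .1414...22.33..
After op 8 (insert('a')): buffer="ullxxaarxglxaolxavq" (len 19), cursors c1@7 c4@7 c2@13 c3@17, authorship .141414...222.333..
Authorship (.=original, N=cursor N): . 1 4 1 4 1 4 . . . 2 2 2 . 3 3 3 . .
Index 5: author = 1

Answer: cursor 1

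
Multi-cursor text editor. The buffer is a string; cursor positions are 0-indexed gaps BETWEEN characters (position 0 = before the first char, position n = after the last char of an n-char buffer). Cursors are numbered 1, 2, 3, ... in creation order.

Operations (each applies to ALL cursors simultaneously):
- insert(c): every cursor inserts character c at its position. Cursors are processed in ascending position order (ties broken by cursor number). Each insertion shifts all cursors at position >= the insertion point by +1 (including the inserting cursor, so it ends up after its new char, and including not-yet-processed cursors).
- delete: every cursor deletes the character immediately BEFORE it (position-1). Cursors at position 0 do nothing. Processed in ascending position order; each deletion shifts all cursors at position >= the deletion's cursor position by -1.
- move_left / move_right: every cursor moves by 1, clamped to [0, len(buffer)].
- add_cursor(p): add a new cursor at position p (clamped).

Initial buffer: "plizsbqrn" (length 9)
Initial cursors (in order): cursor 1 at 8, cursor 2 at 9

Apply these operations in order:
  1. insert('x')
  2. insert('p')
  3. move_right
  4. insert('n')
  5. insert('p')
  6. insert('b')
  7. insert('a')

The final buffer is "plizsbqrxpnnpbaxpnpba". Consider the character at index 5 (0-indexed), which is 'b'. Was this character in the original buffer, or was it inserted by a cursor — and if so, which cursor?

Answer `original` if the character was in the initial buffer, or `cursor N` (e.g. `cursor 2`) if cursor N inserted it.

After op 1 (insert('x')): buffer="plizsbqrxnx" (len 11), cursors c1@9 c2@11, authorship ........1.2
After op 2 (insert('p')): buffer="plizsbqrxpnxp" (len 13), cursors c1@10 c2@13, authorship ........11.22
After op 3 (move_right): buffer="plizsbqrxpnxp" (len 13), cursors c1@11 c2@13, authorship ........11.22
After op 4 (insert('n')): buffer="plizsbqrxpnnxpn" (len 15), cursors c1@12 c2@15, authorship ........11.1222
After op 5 (insert('p')): buffer="plizsbqrxpnnpxpnp" (len 17), cursors c1@13 c2@17, authorship ........11.112222
After op 6 (insert('b')): buffer="plizsbqrxpnnpbxpnpb" (len 19), cursors c1@14 c2@19, authorship ........11.11122222
After op 7 (insert('a')): buffer="plizsbqrxpnnpbaxpnpba" (len 21), cursors c1@15 c2@21, authorship ........11.1111222222
Authorship (.=original, N=cursor N): . . . . . . . . 1 1 . 1 1 1 1 2 2 2 2 2 2
Index 5: author = original

Answer: original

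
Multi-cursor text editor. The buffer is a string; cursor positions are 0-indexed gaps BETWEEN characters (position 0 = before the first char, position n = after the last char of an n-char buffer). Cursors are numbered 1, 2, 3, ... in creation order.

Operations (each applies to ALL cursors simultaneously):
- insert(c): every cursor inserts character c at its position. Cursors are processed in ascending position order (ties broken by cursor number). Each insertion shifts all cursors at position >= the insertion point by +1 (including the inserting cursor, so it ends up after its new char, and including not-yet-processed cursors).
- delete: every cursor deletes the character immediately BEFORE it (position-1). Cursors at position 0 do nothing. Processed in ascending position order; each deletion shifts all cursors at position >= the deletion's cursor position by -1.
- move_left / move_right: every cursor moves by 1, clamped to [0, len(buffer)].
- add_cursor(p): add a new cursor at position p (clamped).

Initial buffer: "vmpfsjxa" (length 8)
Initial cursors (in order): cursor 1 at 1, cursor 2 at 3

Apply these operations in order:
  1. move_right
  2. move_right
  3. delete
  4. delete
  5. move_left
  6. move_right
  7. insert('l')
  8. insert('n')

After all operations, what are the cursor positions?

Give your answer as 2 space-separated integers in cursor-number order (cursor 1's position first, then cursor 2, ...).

After op 1 (move_right): buffer="vmpfsjxa" (len 8), cursors c1@2 c2@4, authorship ........
After op 2 (move_right): buffer="vmpfsjxa" (len 8), cursors c1@3 c2@5, authorship ........
After op 3 (delete): buffer="vmfjxa" (len 6), cursors c1@2 c2@3, authorship ......
After op 4 (delete): buffer="vjxa" (len 4), cursors c1@1 c2@1, authorship ....
After op 5 (move_left): buffer="vjxa" (len 4), cursors c1@0 c2@0, authorship ....
After op 6 (move_right): buffer="vjxa" (len 4), cursors c1@1 c2@1, authorship ....
After op 7 (insert('l')): buffer="vlljxa" (len 6), cursors c1@3 c2@3, authorship .12...
After op 8 (insert('n')): buffer="vllnnjxa" (len 8), cursors c1@5 c2@5, authorship .1212...

Answer: 5 5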